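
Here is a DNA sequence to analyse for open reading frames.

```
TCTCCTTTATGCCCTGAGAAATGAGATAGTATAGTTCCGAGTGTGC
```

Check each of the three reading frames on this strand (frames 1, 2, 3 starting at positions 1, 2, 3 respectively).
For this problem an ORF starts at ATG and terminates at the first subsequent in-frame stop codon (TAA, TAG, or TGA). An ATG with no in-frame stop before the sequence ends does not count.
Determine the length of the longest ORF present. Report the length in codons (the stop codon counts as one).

Frame 1: TCT CCT TTA TGC CCT GAG AAA TGA GAT AGT ATA GTT CCG AGT GTG — no ATG→stop ORF.
Frame 2: CTC CTT TAT GCC CTG AGA AAT GAG ATA GTA TAG TTC CGA GTG TGC — no ATG→stop ORF.
Frame 3: TCC TTT ATG CCC TGA GAA ATG AGA TAG TAT AGT TCC GAG TGT — ATG at 9, stop TGA at 15 → 9 nt; ATG at 21, stop TAG at 27 → 9 nt.
Longest: frame 3, positions 9–17, 9 nt = 3 codons = 2 aa. → 3 codons.

3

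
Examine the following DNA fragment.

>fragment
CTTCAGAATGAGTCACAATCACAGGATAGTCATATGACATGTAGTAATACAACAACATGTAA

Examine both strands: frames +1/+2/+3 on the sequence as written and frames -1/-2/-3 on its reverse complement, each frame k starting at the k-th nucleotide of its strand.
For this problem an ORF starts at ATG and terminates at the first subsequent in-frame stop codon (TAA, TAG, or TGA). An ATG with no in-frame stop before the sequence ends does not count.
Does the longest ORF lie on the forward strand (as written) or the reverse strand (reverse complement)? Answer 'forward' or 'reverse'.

forward

Reverse complement (5'→3'): TTACATGTTGTTGTATTACTACATGTCATATGACTATCCTGTGATTGTGACTCATTCTGAAG
Frame +1: CTT CAG AAT GAG TCA CAA TCA CAG GAT AGT CAT ATG ACA TGT AGT AAT ACA ACA ACA TGT — no ATG→stop ORF.
Frame +2: TTC AGA ATG AGT CAC AAT CAC AGG ATA GTC ATA TGA CAT GTA GTA ATA CAA CAA CAT GTA — ATG at 8, stop TGA at 35 → 30 nt.
Frame +3: TCA GAA TGA GTC ACA ATC ACA GGA TAG TCA TAT GAC ATG TAG TAA TAC AAC AAC ATG TAA — ATG at 39, stop TAG at 42 → 6 nt; ATG at 57, stop TAA at 60 → 6 nt.
Frame -1: TTA CAT GTT GTT GTA TTA CTA CAT GTC ATA TGA CTA TCC TGT GAT TGT GAC TCA TTC TGA — no ATG→stop ORF.
Frame -2: TAC ATG TTG TTG TAT TAC TAC ATG TCA TAT GAC TAT CCT GTG ATT GTG ACT CAT TCT GAA — no ATG→stop ORF.
Frame -3: ACA TGT TGT TGT ATT ACT ACA TGT CAT ATG ACT ATC CTG TGA TTG TGA CTC ATT CTG AAG — ATG at 30, stop TGA at 42 → 15 nt.
Forward-strand max 30 nt; reverse-strand max 15 nt. The forward strand has the longer ORF.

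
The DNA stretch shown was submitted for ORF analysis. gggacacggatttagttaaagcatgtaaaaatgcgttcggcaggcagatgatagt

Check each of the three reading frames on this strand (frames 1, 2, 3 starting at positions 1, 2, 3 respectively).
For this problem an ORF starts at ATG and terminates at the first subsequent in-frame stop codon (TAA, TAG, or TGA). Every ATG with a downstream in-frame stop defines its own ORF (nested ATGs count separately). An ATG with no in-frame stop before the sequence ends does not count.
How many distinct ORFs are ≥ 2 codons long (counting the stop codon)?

2

Frame 1: GGG ACA CGG ATT TAG TTA AAG CAT GTA AAA ATG CGT TCG GCA GGC AGA TGA TAG — ATG at 31, stop TGA at 49 → 21 nt.
Frame 2: GGA CAC GGA TTT AGT TAA AGC ATG TAA AAA TGC GTT CGG CAG GCA GAT GAT AGT — ATG at 23, stop TAA at 26 → 6 nt.
Frame 3: GAC ACG GAT TTA GTT AAA GCA TGT AAA AAT GCG TTC GGC AGG CAG ATG ATA — no ATG→stop ORF.
ORFs ≥ 2 codons: frame 1 31–51 (7 codons), frame 2 23–28 (2 codons). Count = 2.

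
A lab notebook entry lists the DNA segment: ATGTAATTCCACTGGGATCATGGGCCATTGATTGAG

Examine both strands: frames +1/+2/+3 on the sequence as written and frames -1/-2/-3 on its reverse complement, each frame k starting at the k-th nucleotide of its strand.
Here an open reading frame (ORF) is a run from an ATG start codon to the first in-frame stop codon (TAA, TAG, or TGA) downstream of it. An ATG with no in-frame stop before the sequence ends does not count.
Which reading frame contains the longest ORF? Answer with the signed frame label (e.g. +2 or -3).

+2

Reverse complement (5'→3'): CTCAATCAATGGCCCATGATCCCAGTGGAATTACAT
Frame +1: ATG TAA TTC CAC TGG GAT CAT GGG CCA TTG ATT GAG — ATG at 1, stop TAA at 4 → 6 nt.
Frame +2: TGT AAT TCC ACT GGG ATC ATG GGC CAT TGA TTG — ATG at 20, stop TGA at 29 → 12 nt.
Frame +3: GTA ATT CCA CTG GGA TCA TGG GCC ATT GAT TGA — no ATG→stop ORF.
Frame -1: CTC AAT CAA TGG CCC ATG ATC CCA GTG GAA TTA CAT — no ATG→stop ORF.
Frame -2: TCA ATC AAT GGC CCA TGA TCC CAG TGG AAT TAC — no ATG→stop ORF.
Frame -3: CAA TCA ATG GCC CAT GAT CCC AGT GGA ATT ACA — no ATG→stop ORF.
Longest ORF is 12 nt in frame +2 (positions 20–31).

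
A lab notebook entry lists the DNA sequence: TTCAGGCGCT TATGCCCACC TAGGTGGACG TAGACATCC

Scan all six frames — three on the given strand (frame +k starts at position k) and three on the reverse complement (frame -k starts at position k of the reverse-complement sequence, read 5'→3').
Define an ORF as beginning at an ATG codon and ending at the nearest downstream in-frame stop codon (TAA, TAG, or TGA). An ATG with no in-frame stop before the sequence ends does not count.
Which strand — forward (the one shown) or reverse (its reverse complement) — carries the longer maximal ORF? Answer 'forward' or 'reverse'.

Reverse complement (5'→3'): GGATGTCTACGTCCACCTAGGTGGGCATAAGCGCCTGAA
Frame +1: TTC AGG CGC TTA TGC CCA CCT AGG TGG ACG TAG ACA TCC — no ATG→stop ORF.
Frame +2: TCA GGC GCT TAT GCC CAC CTA GGT GGA CGT AGA CAT — no ATG→stop ORF.
Frame +3: CAG GCG CTT ATG CCC ACC TAG GTG GAC GTA GAC ATC — ATG at 12, stop TAG at 21 → 12 nt.
Frame -1: GGA TGT CTA CGT CCA CCT AGG TGG GCA TAA GCG CCT GAA — no ATG→stop ORF.
Frame -2: GAT GTC TAC GTC CAC CTA GGT GGG CAT AAG CGC CTG — no ATG→stop ORF.
Frame -3: ATG TCT ACG TCC ACC TAG GTG GGC ATA AGC GCC TGA — ATG at 3, stop TAG at 18 → 18 nt.
Forward-strand max 12 nt; reverse-strand max 18 nt. The reverse strand has the longer ORF.

reverse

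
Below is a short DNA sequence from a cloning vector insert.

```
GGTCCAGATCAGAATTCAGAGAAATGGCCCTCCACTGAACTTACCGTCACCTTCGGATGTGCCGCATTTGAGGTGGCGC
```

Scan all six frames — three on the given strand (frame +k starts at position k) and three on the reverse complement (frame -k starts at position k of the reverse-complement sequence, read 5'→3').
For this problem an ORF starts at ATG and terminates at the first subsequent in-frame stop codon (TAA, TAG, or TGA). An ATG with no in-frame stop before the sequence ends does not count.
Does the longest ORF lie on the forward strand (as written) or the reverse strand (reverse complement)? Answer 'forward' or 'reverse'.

reverse

Reverse complement (5'→3'): GCGCCACCTCAAATGCGGCACATCCGAAGGTGACGGTAAGTTCAGTGGAGGGCCATTTCTCTGAATTCTGATCTGGACC
Frame +1: GGT CCA GAT CAG AAT TCA GAG AAA TGG CCC TCC ACT GAA CTT ACC GTC ACC TTC GGA TGT GCC GCA TTT GAG GTG GCG — no ATG→stop ORF.
Frame +2: GTC CAG ATC AGA ATT CAG AGA AAT GGC CCT CCA CTG AAC TTA CCG TCA CCT TCG GAT GTG CCG CAT TTG AGG TGG CGC — no ATG→stop ORF.
Frame +3: TCC AGA TCA GAA TTC AGA GAA ATG GCC CTC CAC TGA ACT TAC CGT CAC CTT CGG ATG TGC CGC ATT TGA GGT GGC — ATG at 24, stop TGA at 36 → 15 nt; ATG at 57, stop TGA at 69 → 15 nt.
Frame -1: GCG CCA CCT CAA ATG CGG CAC ATC CGA AGG TGA CGG TAA GTT CAG TGG AGG GCC ATT TCT CTG AAT TCT GAT CTG GAC — ATG at 13, stop TGA at 31 → 21 nt.
Frame -2: CGC CAC CTC AAA TGC GGC ACA TCC GAA GGT GAC GGT AAG TTC AGT GGA GGG CCA TTT CTC TGA ATT CTG ATC TGG ACC — no ATG→stop ORF.
Frame -3: GCC ACC TCA AAT GCG GCA CAT CCG AAG GTG ACG GTA AGT TCA GTG GAG GGC CAT TTC TCT GAA TTC TGA TCT GGA — no ATG→stop ORF.
Forward-strand max 15 nt; reverse-strand max 21 nt. The reverse strand has the longer ORF.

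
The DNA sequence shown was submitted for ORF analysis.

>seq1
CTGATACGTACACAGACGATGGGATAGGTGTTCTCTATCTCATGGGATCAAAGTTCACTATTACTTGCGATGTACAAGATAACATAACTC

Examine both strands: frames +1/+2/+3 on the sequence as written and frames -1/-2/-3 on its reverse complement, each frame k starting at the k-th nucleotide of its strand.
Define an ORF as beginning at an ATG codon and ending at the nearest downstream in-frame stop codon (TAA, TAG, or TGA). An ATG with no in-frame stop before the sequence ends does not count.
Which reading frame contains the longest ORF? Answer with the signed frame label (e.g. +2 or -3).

-3

Reverse complement (5'→3'): GAGTTATGTTATCTTGTACATCGCAAGTAATAGTGAACTTTGATCCCATGAGATAGAGAACACCTATCCCATCGTCTGTGTACGTATCAG
Frame +1: CTG ATA CGT ACA CAG ACG ATG GGA TAG GTG TTC TCT ATC TCA TGG GAT CAA AGT TCA CTA TTA CTT GCG ATG TAC AAG ATA ACA TAA CTC — ATG at 19, stop TAG at 25 → 9 nt; ATG at 70, stop TAA at 85 → 18 nt.
Frame +2: TGA TAC GTA CAC AGA CGA TGG GAT AGG TGT TCT CTA TCT CAT GGG ATC AAA GTT CAC TAT TAC TTG CGA TGT ACA AGA TAA CAT AAC — no ATG→stop ORF.
Frame +3: GAT ACG TAC ACA GAC GAT GGG ATA GGT GTT CTC TAT CTC ATG GGA TCA AAG TTC ACT ATT ACT TGC GAT GTA CAA GAT AAC ATA ACT — no ATG→stop ORF.
Frame -1: GAG TTA TGT TAT CTT GTA CAT CGC AAG TAA TAG TGA ACT TTG ATC CCA TGA GAT AGA GAA CAC CTA TCC CAT CGT CTG TGT ACG TAT CAG — no ATG→stop ORF.
Frame -2: AGT TAT GTT ATC TTG TAC ATC GCA AGT AAT AGT GAA CTT TGA TCC CAT GAG ATA GAG AAC ACC TAT CCC ATC GTC TGT GTA CGT ATC — no ATG→stop ORF.
Frame -3: GTT ATG TTA TCT TGT ACA TCG CAA GTA ATA GTG AAC TTT GAT CCC ATG AGA TAG AGA ACA CCT ATC CCA TCG TCT GTG TAC GTA TCA — ATG at 6, stop TAG at 54 → 51 nt; ATG at 48, stop TAG at 54 → 9 nt.
Longest ORF is 51 nt in frame -3 (positions 6–56).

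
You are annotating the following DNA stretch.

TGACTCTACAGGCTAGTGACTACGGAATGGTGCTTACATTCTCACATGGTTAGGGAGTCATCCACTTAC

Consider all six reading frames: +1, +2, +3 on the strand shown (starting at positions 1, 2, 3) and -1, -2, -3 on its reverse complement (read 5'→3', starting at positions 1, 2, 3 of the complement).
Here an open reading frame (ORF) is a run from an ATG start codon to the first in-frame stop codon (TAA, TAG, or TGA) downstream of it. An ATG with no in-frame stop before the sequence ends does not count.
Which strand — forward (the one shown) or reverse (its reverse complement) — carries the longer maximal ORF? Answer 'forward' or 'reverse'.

forward

Reverse complement (5'→3'): GTAAGTGGATGACTCCCTAACCATGTGAGAATGTAAGCACCATTCCGTAGTCACTAGCCTGTAGAGTCA
Frame +1: TGA CTC TAC AGG CTA GTG ACT ACG GAA TGG TGC TTA CAT TCT CAC ATG GTT AGG GAG TCA TCC ACT TAC — no ATG→stop ORF.
Frame +2: GAC TCT ACA GGC TAG TGA CTA CGG AAT GGT GCT TAC ATT CTC ACA TGG TTA GGG AGT CAT CCA CTT — no ATG→stop ORF.
Frame +3: ACT CTA CAG GCT AGT GAC TAC GGA ATG GTG CTT ACA TTC TCA CAT GGT TAG GGA GTC ATC CAC TTA — ATG at 27, stop TAG at 51 → 27 nt.
Frame -1: GTA AGT GGA TGA CTC CCT AAC CAT GTG AGA ATG TAA GCA CCA TTC CGT AGT CAC TAG CCT GTA GAG TCA — ATG at 31, stop TAA at 34 → 6 nt.
Frame -2: TAA GTG GAT GAC TCC CTA ACC ATG TGA GAA TGT AAG CAC CAT TCC GTA GTC ACT AGC CTG TAG AGT — ATG at 23, stop TGA at 26 → 6 nt.
Frame -3: AAG TGG ATG ACT CCC TAA CCA TGT GAG AAT GTA AGC ACC ATT CCG TAG TCA CTA GCC TGT AGA GTC — ATG at 9, stop TAA at 18 → 12 nt.
Forward-strand max 27 nt; reverse-strand max 12 nt. The forward strand has the longer ORF.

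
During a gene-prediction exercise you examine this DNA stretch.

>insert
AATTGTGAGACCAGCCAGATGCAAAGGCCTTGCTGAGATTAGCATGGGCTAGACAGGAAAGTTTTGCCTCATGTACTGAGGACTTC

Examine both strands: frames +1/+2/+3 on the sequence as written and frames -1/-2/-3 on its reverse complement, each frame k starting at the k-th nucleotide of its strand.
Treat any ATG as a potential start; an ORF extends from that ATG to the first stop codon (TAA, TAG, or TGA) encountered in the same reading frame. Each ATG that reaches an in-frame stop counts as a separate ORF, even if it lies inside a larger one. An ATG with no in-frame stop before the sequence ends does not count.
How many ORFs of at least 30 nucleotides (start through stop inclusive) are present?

Reverse complement (5'→3'): GAAGTCCTCAGTACATGAGGCAAAACTTTCCTGTCTAGCCCATGCTAATCTCAGCAAGGCCTTTGCATCTGGCTGGTCTCACAATT
Frame +1: AAT TGT GAG ACC AGC CAG ATG CAA AGG CCT TGC TGA GAT TAG CAT GGG CTA GAC AGG AAA GTT TTG CCT CAT GTA CTG AGG ACT — ATG at 19, stop TGA at 34 → 18 nt.
Frame +2: ATT GTG AGA CCA GCC AGA TGC AAA GGC CTT GCT GAG ATT AGC ATG GGC TAG ACA GGA AAG TTT TGC CTC ATG TAC TGA GGA CTT — ATG at 44, stop TAG at 50 → 9 nt; ATG at 71, stop TGA at 77 → 9 nt.
Frame +3: TTG TGA GAC CAG CCA GAT GCA AAG GCC TTG CTG AGA TTA GCA TGG GCT AGA CAG GAA AGT TTT GCC TCA TGT ACT GAG GAC TTC — no ATG→stop ORF.
Frame -1: GAA GTC CTC AGT ACA TGA GGC AAA ACT TTC CTG TCT AGC CCA TGC TAA TCT CAG CAA GGC CTT TGC ATC TGG CTG GTC TCA CAA — no ATG→stop ORF.
Frame -2: AAG TCC TCA GTA CAT GAG GCA AAA CTT TCC TGT CTA GCC CAT GCT AAT CTC AGC AAG GCC TTT GCA TCT GGC TGG TCT CAC AAT — no ATG→stop ORF.
Frame -3: AGT CCT CAG TAC ATG AGG CAA AAC TTT CCT GTC TAG CCC ATG CTA ATC TCA GCA AGG CCT TTG CAT CTG GCT GGT CTC ACA ATT — ATG at 15, stop TAG at 36 → 24 nt.
No ORF reaches 30 nucleotides. Count = 0.

0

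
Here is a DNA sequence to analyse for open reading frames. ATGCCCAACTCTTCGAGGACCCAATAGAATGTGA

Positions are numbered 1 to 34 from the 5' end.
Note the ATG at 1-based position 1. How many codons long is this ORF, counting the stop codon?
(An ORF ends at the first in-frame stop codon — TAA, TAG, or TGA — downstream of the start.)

Codons from position 1: ATG (1–3), CCC (4–6), AAC (7–9), TCT (10–12), TCG (13–15), AGG (16–18), ACC (19–21), CAA (22–24), TAG (25–27).
TAG is the first in-frame stop; that's 9 codons including the stop.

9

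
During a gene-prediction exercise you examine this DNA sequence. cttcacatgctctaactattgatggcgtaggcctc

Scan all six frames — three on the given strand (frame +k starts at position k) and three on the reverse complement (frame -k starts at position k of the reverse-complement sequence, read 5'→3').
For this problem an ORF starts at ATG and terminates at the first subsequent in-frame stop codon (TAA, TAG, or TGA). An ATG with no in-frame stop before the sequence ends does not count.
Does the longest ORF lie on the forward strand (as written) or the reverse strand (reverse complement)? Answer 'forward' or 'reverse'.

forward

Reverse complement (5'→3'): GAGGCCTACGCCATCAATAGTTAGAGCATGTGAAG
Frame +1: CTT CAC ATG CTC TAA CTA TTG ATG GCG TAG GCC — ATG at 7, stop TAA at 13 → 9 nt; ATG at 22, stop TAG at 28 → 9 nt.
Frame +2: TTC ACA TGC TCT AAC TAT TGA TGG CGT AGG CCT — no ATG→stop ORF.
Frame +3: TCA CAT GCT CTA ACT ATT GAT GGC GTA GGC CTC — no ATG→stop ORF.
Frame -1: GAG GCC TAC GCC ATC AAT AGT TAG AGC ATG TGA — ATG at 28, stop TGA at 31 → 6 nt.
Frame -2: AGG CCT ACG CCA TCA ATA GTT AGA GCA TGT GAA — no ATG→stop ORF.
Frame -3: GGC CTA CGC CAT CAA TAG TTA GAG CAT GTG AAG — no ATG→stop ORF.
Forward-strand max 9 nt; reverse-strand max 6 nt. The forward strand has the longer ORF.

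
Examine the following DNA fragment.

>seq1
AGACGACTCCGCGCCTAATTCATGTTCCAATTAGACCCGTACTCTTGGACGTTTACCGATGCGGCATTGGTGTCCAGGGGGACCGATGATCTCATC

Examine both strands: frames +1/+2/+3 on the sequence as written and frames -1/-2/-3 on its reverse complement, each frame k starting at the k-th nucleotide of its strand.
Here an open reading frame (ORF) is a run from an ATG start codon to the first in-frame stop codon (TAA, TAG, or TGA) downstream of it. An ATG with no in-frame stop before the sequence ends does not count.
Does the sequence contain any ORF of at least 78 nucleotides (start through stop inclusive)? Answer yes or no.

Reverse complement (5'→3'): GATGAGATCATCGGTCCCCCTGGACACCAATGCCGCATCGGTAAACGTCCAAGAGTACGGGTCTAATTGGAACATGAATTAGGCGCGGAGTCGTCT
Frame +1: AGA CGA CTC CGC GCC TAA TTC ATG TTC CAA TTA GAC CCG TAC TCT TGG ACG TTT ACC GAT GCG GCA TTG GTG TCC AGG GGG ACC GAT GAT CTC ATC — no ATG→stop ORF.
Frame +2: GAC GAC TCC GCG CCT AAT TCA TGT TCC AAT TAG ACC CGT ACT CTT GGA CGT TTA CCG ATG CGG CAT TGG TGT CCA GGG GGA CCG ATG ATC TCA — no ATG→stop ORF.
Frame +3: ACG ACT CCG CGC CTA ATT CAT GTT CCA ATT AGA CCC GTA CTC TTG GAC GTT TAC CGA TGC GGC ATT GGT GTC CAG GGG GAC CGA TGA TCT CAT — no ATG→stop ORF.
Frame -1: GAT GAG ATC ATC GGT CCC CCT GGA CAC CAA TGC CGC ATC GGT AAA CGT CCA AGA GTA CGG GTC TAA TTG GAA CAT GAA TTA GGC GCG GAG TCG TCT — no ATG→stop ORF.
Frame -2: ATG AGA TCA TCG GTC CCC CTG GAC ACC AAT GCC GCA TCG GTA AAC GTC CAA GAG TAC GGG TCT AAT TGG AAC ATG AAT TAG GCG CGG AGT CGT — ATG at 2, stop TAG at 80 → 81 nt; ATG at 74, stop TAG at 80 → 9 nt.
Frame -3: TGA GAT CAT CGG TCC CCC TGG ACA CCA ATG CCG CAT CGG TAA ACG TCC AAG AGT ACG GGT CTA ATT GGA ACA TGA ATT AGG CGC GGA GTC GTC — ATG at 30, stop TAA at 42 → 15 nt.
Frame -2 has an ORF of 81 nucleotides (positions 2–82) ≥ 78, so yes.

yes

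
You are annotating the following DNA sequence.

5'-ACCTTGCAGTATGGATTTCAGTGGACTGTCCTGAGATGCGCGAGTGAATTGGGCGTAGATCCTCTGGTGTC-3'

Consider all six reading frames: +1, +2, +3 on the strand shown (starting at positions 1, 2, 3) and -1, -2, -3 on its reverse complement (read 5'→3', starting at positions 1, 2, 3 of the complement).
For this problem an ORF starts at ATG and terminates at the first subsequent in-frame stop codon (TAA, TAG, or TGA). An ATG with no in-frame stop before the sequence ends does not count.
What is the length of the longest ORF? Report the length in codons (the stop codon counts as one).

Reverse complement (5'→3'): GACACCAGAGGATCTACGCCCAATTCACTCGCGCATCTCAGGACAGTCCACTGAAATCCATACTGCAAGGT
Frame +1: ACC TTG CAG TAT GGA TTT CAG TGG ACT GTC CTG AGA TGC GCG AGT GAA TTG GGC GTA GAT CCT CTG GTG — no ATG→stop ORF.
Frame +2: CCT TGC AGT ATG GAT TTC AGT GGA CTG TCC TGA GAT GCG CGA GTG AAT TGG GCG TAG ATC CTC TGG TGT — ATG at 11, stop TGA at 32 → 24 nt.
Frame +3: CTT GCA GTA TGG ATT TCA GTG GAC TGT CCT GAG ATG CGC GAG TGA ATT GGG CGT AGA TCC TCT GGT GTC — ATG at 36, stop TGA at 45 → 12 nt.
Frame -1: GAC ACC AGA GGA TCT ACG CCC AAT TCA CTC GCG CAT CTC AGG ACA GTC CAC TGA AAT CCA TAC TGC AAG — no ATG→stop ORF.
Frame -2: ACA CCA GAG GAT CTA CGC CCA ATT CAC TCG CGC ATC TCA GGA CAG TCC ACT GAA ATC CAT ACT GCA AGG — no ATG→stop ORF.
Frame -3: CAC CAG AGG ATC TAC GCC CAA TTC ACT CGC GCA TCT CAG GAC AGT CCA CTG AAA TCC ATA CTG CAA GGT — no ATG→stop ORF.
Longest: frame +2, positions 11–34, 24 nt = 8 codons = 7 aa. → 8 codons.

8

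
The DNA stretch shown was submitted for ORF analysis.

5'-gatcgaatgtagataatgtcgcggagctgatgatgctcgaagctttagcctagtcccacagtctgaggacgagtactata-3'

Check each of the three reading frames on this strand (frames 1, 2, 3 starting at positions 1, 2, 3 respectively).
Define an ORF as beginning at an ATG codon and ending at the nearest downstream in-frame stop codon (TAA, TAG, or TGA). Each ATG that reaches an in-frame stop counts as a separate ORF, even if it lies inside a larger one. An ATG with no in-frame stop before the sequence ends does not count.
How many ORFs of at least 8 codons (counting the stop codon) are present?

1

Frame 1: GAT CGA ATG TAG ATA ATG TCG CGG AGC TGA TGA TGC TCG AAG CTT TAG CCT AGT CCC ACA GTC TGA GGA CGA GTA CTA — ATG at 7, stop TAG at 10 → 6 nt; ATG at 16, stop TGA at 28 → 15 nt.
Frame 2: ATC GAA TGT AGA TAA TGT CGC GGA GCT GAT GAT GCT CGA AGC TTT AGC CTA GTC CCA CAG TCT GAG GAC GAG TAC TAT — no ATG→stop ORF.
Frame 3: TCG AAT GTA GAT AAT GTC GCG GAG CTG ATG ATG CTC GAA GCT TTA GCC TAG TCC CAC AGT CTG AGG ACG AGT ACT ATA — ATG at 30, stop TAG at 51 → 24 nt; ATG at 33, stop TAG at 51 → 21 nt.
ORFs ≥ 8 codons: frame 3 30–53 (8 codons). Count = 1.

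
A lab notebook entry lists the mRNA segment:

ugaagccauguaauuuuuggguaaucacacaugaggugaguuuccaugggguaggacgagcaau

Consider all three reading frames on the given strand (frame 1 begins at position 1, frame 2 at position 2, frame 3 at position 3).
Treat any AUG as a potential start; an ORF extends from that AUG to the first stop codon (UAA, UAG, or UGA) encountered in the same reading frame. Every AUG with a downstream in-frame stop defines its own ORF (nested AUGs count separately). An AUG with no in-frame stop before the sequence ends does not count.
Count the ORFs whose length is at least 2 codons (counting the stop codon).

3

Frame 1: UGA AGC CAU GUA AUU UUU GGG UAA UCA CAC AUG AGG UGA GUU UCC AUG GGG UAG GAC GAG CAA — AUG at 31, stop UGA at 37 → 9 nt; AUG at 46, stop UAG at 52 → 9 nt.
Frame 2: GAA GCC AUG UAA UUU UUG GGU AAU CAC ACA UGA GGU GAG UUU CCA UGG GGU AGG ACG AGC AAU — AUG at 8, stop UAA at 11 → 6 nt.
Frame 3: AAG CCA UGU AAU UUU UGG GUA AUC ACA CAU GAG GUG AGU UUC CAU GGG GUA GGA CGA GCA — no AUG→stop ORF.
ORFs ≥ 2 codons: frame 1 31–39 (3 codons), frame 1 46–54 (3 codons), frame 2 8–13 (2 codons). Count = 3.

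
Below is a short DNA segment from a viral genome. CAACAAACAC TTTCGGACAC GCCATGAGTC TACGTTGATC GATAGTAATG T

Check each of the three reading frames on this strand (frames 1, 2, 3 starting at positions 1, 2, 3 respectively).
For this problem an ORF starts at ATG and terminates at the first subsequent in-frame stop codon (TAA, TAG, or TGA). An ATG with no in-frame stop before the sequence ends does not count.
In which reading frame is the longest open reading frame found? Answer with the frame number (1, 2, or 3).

Frame 1: CAA CAA ACA CTT TCG GAC ACG CCA TGA GTC TAC GTT GAT CGA TAG TAA TGT — no ATG→stop ORF.
Frame 2: AAC AAA CAC TTT CGG ACA CGC CAT GAG TCT ACG TTG ATC GAT AGT AAT — no ATG→stop ORF.
Frame 3: ACA AAC ACT TTC GGA CAC GCC ATG AGT CTA CGT TGA TCG ATA GTA ATG — ATG at 24, stop TGA at 36 → 15 nt.
Longest ORF is 15 nt in frame 3 (positions 24–38).

3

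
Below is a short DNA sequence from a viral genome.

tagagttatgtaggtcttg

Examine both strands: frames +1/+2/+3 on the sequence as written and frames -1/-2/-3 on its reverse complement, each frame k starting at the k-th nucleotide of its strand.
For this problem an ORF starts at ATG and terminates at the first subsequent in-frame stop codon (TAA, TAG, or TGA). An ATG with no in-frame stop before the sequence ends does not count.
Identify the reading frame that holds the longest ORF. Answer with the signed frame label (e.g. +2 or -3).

+2

Reverse complement (5'→3'): CAAGACCTACATAACTCTA
Frame +1: TAG AGT TAT GTA GGT CTT — no ATG→stop ORF.
Frame +2: AGA GTT ATG TAG GTC TTG — ATG at 8, stop TAG at 11 → 6 nt.
Frame +3: GAG TTA TGT AGG TCT — no ATG→stop ORF.
Frame -1: CAA GAC CTA CAT AAC TCT — no ATG→stop ORF.
Frame -2: AAG ACC TAC ATA ACT CTA — no ATG→stop ORF.
Frame -3: AGA CCT ACA TAA CTC — no ATG→stop ORF.
Longest ORF is 6 nt in frame +2 (positions 8–13).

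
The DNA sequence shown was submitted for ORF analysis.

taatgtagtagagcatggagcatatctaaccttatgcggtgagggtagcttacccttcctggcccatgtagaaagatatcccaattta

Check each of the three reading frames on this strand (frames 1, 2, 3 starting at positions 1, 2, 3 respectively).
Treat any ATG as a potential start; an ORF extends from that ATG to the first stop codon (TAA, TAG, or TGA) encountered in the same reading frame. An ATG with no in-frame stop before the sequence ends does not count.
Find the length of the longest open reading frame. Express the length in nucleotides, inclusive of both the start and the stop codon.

Frame 1: TAA TGT AGT AGA GCA TGG AGC ATA TCT AAC CTT ATG CGG TGA GGG TAG CTT ACC CTT CCT GGC CCA TGT AGA AAG ATA TCC CAA TTT — ATG at 34, stop TGA at 40 → 9 nt.
Frame 2: AAT GTA GTA GAG CAT GGA GCA TAT CTA ACC TTA TGC GGT GAG GGT AGC TTA CCC TTC CTG GCC CAT GTA GAA AGA TAT CCC AAT TTA — no ATG→stop ORF.
Frame 3: ATG TAG TAG AGC ATG GAG CAT ATC TAA CCT TAT GCG GTG AGG GTA GCT TAC CCT TCC TGG CCC ATG TAG AAA GAT ATC CCA ATT — ATG at 3, stop TAG at 6 → 6 nt; ATG at 15, stop TAA at 27 → 15 nt; ATG at 66, stop TAG at 69 → 6 nt.
Longest: frame 3, positions 15–29, 15 nt = 5 codons = 4 aa. → 15 nucleotides.

15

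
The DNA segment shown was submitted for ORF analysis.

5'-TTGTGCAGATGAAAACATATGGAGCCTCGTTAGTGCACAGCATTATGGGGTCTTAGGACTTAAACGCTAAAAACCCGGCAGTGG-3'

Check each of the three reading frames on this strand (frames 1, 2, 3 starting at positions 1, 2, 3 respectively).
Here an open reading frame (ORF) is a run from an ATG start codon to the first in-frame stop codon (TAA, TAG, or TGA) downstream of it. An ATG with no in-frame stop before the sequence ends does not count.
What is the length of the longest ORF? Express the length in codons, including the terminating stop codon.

Frame 1: TTG TGC AGA TGA AAA CAT ATG GAG CCT CGT TAG TGC ACA GCA TTA TGG GGT CTT AGG ACT TAA ACG CTA AAA ACC CGG CAG TGG — ATG at 19, stop TAG at 31 → 15 nt.
Frame 2: TGT GCA GAT GAA AAC ATA TGG AGC CTC GTT AGT GCA CAG CAT TAT GGG GTC TTA GGA CTT AAA CGC TAA AAA CCC GGC AGT — no ATG→stop ORF.
Frame 3: GTG CAG ATG AAA ACA TAT GGA GCC TCG TTA GTG CAC AGC ATT ATG GGG TCT TAG GAC TTA AAC GCT AAA AAC CCG GCA GTG — ATG at 9, stop TAG at 54 → 48 nt; ATG at 45, stop TAG at 54 → 12 nt.
Longest: frame 3, positions 9–56, 48 nt = 16 codons = 15 aa. → 16 codons.

16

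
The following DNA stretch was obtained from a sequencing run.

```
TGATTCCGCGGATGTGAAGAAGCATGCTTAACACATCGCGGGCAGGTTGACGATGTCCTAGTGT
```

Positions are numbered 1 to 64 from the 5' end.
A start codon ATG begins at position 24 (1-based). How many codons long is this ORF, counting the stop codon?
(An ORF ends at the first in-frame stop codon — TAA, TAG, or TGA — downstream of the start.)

Codons from position 24: ATG (24–26), CTT (27–29), AAC (30–32), ACA (33–35), TCG (36–38), CGG (39–41), GCA (42–44), GGT (45–47), TGA (48–50).
TGA is the first in-frame stop; that's 9 codons including the stop.

9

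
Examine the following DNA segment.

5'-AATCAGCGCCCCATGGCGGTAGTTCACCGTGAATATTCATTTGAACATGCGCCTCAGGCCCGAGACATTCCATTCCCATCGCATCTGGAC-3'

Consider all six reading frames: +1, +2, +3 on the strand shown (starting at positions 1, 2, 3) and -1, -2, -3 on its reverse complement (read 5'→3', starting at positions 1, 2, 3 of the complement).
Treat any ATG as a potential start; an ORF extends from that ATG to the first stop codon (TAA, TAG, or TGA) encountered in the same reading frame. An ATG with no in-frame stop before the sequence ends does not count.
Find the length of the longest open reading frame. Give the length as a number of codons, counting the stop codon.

Reverse complement (5'→3'): GTCCAGATGCGATGGGAATGGAATGTCTCGGGCCTGAGGCGCATGTTCAAATGAATATTCACGGTGAACTACCGCCATGGGGCGCTGATT
Frame +1: AAT CAG CGC CCC ATG GCG GTA GTT CAC CGT GAA TAT TCA TTT GAA CAT GCG CCT CAG GCC CGA GAC ATT CCA TTC CCA TCG CAT CTG GAC — no ATG→stop ORF.
Frame +2: ATC AGC GCC CCA TGG CGG TAG TTC ACC GTG AAT ATT CAT TTG AAC ATG CGC CTC AGG CCC GAG ACA TTC CAT TCC CAT CGC ATC TGG — no ATG→stop ORF.
Frame +3: TCA GCG CCC CAT GGC GGT AGT TCA CCG TGA ATA TTC ATT TGA ACA TGC GCC TCA GGC CCG AGA CAT TCC ATT CCC ATC GCA TCT GGA — no ATG→stop ORF.
Frame -1: GTC CAG ATG CGA TGG GAA TGG AAT GTC TCG GGC CTG AGG CGC ATG TTC AAA TGA ATA TTC ACG GTG AAC TAC CGC CAT GGG GCG CTG ATT — ATG at 7, stop TGA at 52 → 48 nt; ATG at 43, stop TGA at 52 → 12 nt.
Frame -2: TCC AGA TGC GAT GGG AAT GGA ATG TCT CGG GCC TGA GGC GCA TGT TCA AAT GAA TAT TCA CGG TGA ACT ACC GCC ATG GGG CGC TGA — ATG at 23, stop TGA at 35 → 15 nt; ATG at 77, stop TGA at 86 → 12 nt.
Frame -3: CCA GAT GCG ATG GGA ATG GAA TGT CTC GGG CCT GAG GCG CAT GTT CAA ATG AAT ATT CAC GGT GAA CTA CCG CCA TGG GGC GCT GAT — no ATG→stop ORF.
Longest: frame -1, positions 7–54, 48 nt = 16 codons = 15 aa. → 16 codons.

16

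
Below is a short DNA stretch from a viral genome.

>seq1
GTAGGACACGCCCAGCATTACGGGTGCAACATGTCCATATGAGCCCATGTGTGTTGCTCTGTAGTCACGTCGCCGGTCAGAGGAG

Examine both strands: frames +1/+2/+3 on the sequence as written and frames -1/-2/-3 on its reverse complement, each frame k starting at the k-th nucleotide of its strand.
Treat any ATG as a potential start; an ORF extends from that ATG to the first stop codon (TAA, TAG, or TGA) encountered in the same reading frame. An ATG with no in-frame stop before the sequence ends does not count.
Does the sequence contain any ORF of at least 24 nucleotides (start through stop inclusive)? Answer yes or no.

Reverse complement (5'→3'): CTCCTCTGACCGGCGACGTGACTACAGAGCAACACACATGGGCTCATATGGACATGTTGCACCCGTAATGCTGGGCGTGTCCTAC
Frame +1: GTA GGA CAC GCC CAG CAT TAC GGG TGC AAC ATG TCC ATA TGA GCC CAT GTG TGT TGC TCT GTA GTC ACG TCG CCG GTC AGA GGA — ATG at 31, stop TGA at 40 → 12 nt.
Frame +2: TAG GAC ACG CCC AGC ATT ACG GGT GCA ACA TGT CCA TAT GAG CCC ATG TGT GTT GCT CTG TAG TCA CGT CGC CGG TCA GAG GAG — ATG at 47, stop TAG at 62 → 18 nt.
Frame +3: AGG ACA CGC CCA GCA TTA CGG GTG CAA CAT GTC CAT ATG AGC CCA TGT GTG TTG CTC TGT AGT CAC GTC GCC GGT CAG AGG — no ATG→stop ORF.
Frame -1: CTC CTC TGA CCG GCG ACG TGA CTA CAG AGC AAC ACA CAT GGG CTC ATA TGG ACA TGT TGC ACC CGT AAT GCT GGG CGT GTC CTA — no ATG→stop ORF.
Frame -2: TCC TCT GAC CGG CGA CGT GAC TAC AGA GCA ACA CAC ATG GGC TCA TAT GGA CAT GTT GCA CCC GTA ATG CTG GGC GTG TCC TAC — no ATG→stop ORF.
Frame -3: CCT CTG ACC GGC GAC GTG ACT ACA GAG CAA CAC ACA TGG GCT CAT ATG GAC ATG TTG CAC CCG TAA TGC TGG GCG TGT CCT — ATG at 48, stop TAA at 66 → 21 nt; ATG at 54, stop TAA at 66 → 15 nt.
Largest ORF found is 21 nucleotides < 24, so no.

no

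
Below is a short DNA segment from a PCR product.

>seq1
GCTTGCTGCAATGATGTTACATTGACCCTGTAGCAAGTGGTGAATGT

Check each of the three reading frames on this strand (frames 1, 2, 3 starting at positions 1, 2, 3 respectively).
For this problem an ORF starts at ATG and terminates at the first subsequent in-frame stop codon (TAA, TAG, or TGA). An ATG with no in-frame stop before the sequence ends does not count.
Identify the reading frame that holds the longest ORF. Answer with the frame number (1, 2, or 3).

2

Frame 1: GCT TGC TGC AAT GAT GTT ACA TTG ACC CTG TAG CAA GTG GTG AAT — no ATG→stop ORF.
Frame 2: CTT GCT GCA ATG ATG TTA CAT TGA CCC TGT AGC AAG TGG TGA ATG — ATG at 11, stop TGA at 23 → 15 nt; ATG at 14, stop TGA at 23 → 12 nt.
Frame 3: TTG CTG CAA TGA TGT TAC ATT GAC CCT GTA GCA AGT GGT GAA TGT — no ATG→stop ORF.
Longest ORF is 15 nt in frame 2 (positions 11–25).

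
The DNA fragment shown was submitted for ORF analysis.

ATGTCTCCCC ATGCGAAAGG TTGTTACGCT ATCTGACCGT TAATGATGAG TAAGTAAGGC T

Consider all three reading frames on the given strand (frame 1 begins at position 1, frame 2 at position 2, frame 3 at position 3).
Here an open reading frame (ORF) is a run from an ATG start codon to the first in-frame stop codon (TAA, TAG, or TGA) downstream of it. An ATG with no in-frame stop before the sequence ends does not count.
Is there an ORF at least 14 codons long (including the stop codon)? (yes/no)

Frame 1: ATG TCT CCC CAT GCG AAA GGT TGT TAC GCT ATC TGA CCG TTA ATG ATG AGT AAG TAA GGC — ATG at 1, stop TGA at 34 → 36 nt; ATG at 43, stop TAA at 55 → 15 nt; ATG at 46, stop TAA at 55 → 12 nt.
Frame 2: TGT CTC CCC ATG CGA AAG GTT GTT ACG CTA TCT GAC CGT TAA TGA TGA GTA AGT AAG GCT — ATG at 11, stop TAA at 41 → 33 nt.
Frame 3: GTC TCC CCA TGC GAA AGG TTG TTA CGC TAT CTG ACC GTT AAT GAT GAG TAA GTA AGG — no ATG→stop ORF.
Largest ORF found is 12 codons < 14, so no.

no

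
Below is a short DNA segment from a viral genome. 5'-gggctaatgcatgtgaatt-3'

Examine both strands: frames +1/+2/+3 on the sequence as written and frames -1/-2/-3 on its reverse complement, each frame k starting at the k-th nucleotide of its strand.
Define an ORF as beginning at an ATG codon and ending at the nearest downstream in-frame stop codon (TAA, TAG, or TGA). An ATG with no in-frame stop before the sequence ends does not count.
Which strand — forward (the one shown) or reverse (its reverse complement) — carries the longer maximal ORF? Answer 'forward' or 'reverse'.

reverse

Reverse complement (5'→3'): AATTCACATGCATTAGCCC
Frame +1: GGG CTA ATG CAT GTG AAT — no ATG→stop ORF.
Frame +2: GGC TAA TGC ATG TGA ATT — ATG at 11, stop TGA at 14 → 6 nt.
Frame +3: GCT AAT GCA TGT GAA — no ATG→stop ORF.
Frame -1: AAT TCA CAT GCA TTA GCC — no ATG→stop ORF.
Frame -2: ATT CAC ATG CAT TAG CCC — ATG at 8, stop TAG at 14 → 9 nt.
Frame -3: TTC ACA TGC ATT AGC — no ATG→stop ORF.
Forward-strand max 6 nt; reverse-strand max 9 nt. The reverse strand has the longer ORF.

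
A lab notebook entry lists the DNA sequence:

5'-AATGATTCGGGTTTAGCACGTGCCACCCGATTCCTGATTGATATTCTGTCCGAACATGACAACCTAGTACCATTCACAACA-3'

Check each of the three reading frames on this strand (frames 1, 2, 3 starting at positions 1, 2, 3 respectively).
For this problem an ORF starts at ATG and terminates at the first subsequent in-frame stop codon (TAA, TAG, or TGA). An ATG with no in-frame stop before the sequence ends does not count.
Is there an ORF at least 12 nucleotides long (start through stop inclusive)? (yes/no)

Frame 1: AAT GAT TCG GGT TTA GCA CGT GCC ACC CGA TTC CTG ATT GAT ATT CTG TCC GAA CAT GAC AAC CTA GTA CCA TTC ACA ACA — no ATG→stop ORF.
Frame 2: ATG ATT CGG GTT TAG CAC GTG CCA CCC GAT TCC TGA TTG ATA TTC TGT CCG AAC ATG ACA ACC TAG TAC CAT TCA CAA — ATG at 2, stop TAG at 14 → 15 nt; ATG at 56, stop TAG at 65 → 12 nt.
Frame 3: TGA TTC GGG TTT AGC ACG TGC CAC CCG ATT CCT GAT TGA TAT TCT GTC CGA ACA TGA CAA CCT AGT ACC ATT CAC AAC — no ATG→stop ORF.
Frame 2 has an ORF of 15 nucleotides (positions 2–16) ≥ 12, so yes.

yes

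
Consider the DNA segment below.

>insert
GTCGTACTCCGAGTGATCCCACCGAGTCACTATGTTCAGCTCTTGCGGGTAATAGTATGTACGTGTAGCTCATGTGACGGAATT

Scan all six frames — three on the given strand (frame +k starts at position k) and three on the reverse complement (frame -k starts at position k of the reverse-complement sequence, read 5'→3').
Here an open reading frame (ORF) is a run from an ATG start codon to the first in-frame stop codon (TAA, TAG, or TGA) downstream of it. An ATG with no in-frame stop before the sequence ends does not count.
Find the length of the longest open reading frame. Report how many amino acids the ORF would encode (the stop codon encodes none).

Reverse complement (5'→3'): AATTCCGTCACATGAGCTACACGTACATACTATTACCCGCAAGAGCTGAACATAGTGACTCGGTGGGATCACTCGGAGTACGAC
Frame +1: GTC GTA CTC CGA GTG ATC CCA CCG AGT CAC TAT GTT CAG CTC TTG CGG GTA ATA GTA TGT ACG TGT AGC TCA TGT GAC GGA ATT — no ATG→stop ORF.
Frame +2: TCG TAC TCC GAG TGA TCC CAC CGA GTC ACT ATG TTC AGC TCT TGC GGG TAA TAG TAT GTA CGT GTA GCT CAT GTG ACG GAA — ATG at 32, stop TAA at 50 → 21 nt.
Frame +3: CGT ACT CCG AGT GAT CCC ACC GAG TCA CTA TGT TCA GCT CTT GCG GGT AAT AGT ATG TAC GTG TAG CTC ATG TGA CGG AAT — ATG at 57, stop TAG at 66 → 12 nt; ATG at 72, stop TGA at 75 → 6 nt.
Frame -1: AAT TCC GTC ACA TGA GCT ACA CGT ACA TAC TAT TAC CCG CAA GAG CTG AAC ATA GTG ACT CGG TGG GAT CAC TCG GAG TAC GAC — no ATG→stop ORF.
Frame -2: ATT CCG TCA CAT GAG CTA CAC GTA CAT ACT ATT ACC CGC AAG AGC TGA ACA TAG TGA CTC GGT GGG ATC ACT CGG AGT ACG — no ATG→stop ORF.
Frame -3: TTC CGT CAC ATG AGC TAC ACG TAC ATA CTA TTA CCC GCA AGA GCT GAA CAT AGT GAC TCG GTG GGA TCA CTC GGA GTA CGA — no ATG→stop ORF.
Longest: frame +2, positions 32–52, 21 nt = 7 codons = 6 aa. → 6 amino acids.

6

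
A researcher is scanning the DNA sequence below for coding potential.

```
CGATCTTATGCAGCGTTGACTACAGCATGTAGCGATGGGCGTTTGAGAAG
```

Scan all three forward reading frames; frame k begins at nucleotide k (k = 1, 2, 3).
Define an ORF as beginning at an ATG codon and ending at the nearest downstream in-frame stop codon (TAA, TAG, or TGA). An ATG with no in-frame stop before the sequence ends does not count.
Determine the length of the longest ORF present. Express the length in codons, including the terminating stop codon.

Frame 1: CGA TCT TAT GCA GCG TTG ACT ACA GCA TGT AGC GAT GGG CGT TTG AGA — no ATG→stop ORF.
Frame 2: GAT CTT ATG CAG CGT TGA CTA CAG CAT GTA GCG ATG GGC GTT TGA GAA — ATG at 8, stop TGA at 17 → 12 nt; ATG at 35, stop TGA at 44 → 12 nt.
Frame 3: ATC TTA TGC AGC GTT GAC TAC AGC ATG TAG CGA TGG GCG TTT GAG AAG — ATG at 27, stop TAG at 30 → 6 nt.
Longest: frame 2, positions 8–19, 12 nt = 4 codons = 3 aa. → 4 codons.

4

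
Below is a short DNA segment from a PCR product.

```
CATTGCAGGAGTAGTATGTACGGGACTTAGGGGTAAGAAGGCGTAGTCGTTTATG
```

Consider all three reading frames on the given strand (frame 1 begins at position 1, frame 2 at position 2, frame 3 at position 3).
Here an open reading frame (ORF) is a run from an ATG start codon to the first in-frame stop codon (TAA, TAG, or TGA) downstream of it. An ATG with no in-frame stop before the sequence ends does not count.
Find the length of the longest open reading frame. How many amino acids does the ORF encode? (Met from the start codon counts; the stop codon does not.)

4

Frame 1: CAT TGC AGG AGT AGT ATG TAC GGG ACT TAG GGG TAA GAA GGC GTA GTC GTT TAT — ATG at 16, stop TAG at 28 → 15 nt.
Frame 2: ATT GCA GGA GTA GTA TGT ACG GGA CTT AGG GGT AAG AAG GCG TAG TCG TTT ATG — no ATG→stop ORF.
Frame 3: TTG CAG GAG TAG TAT GTA CGG GAC TTA GGG GTA AGA AGG CGT AGT CGT TTA — no ATG→stop ORF.
Longest: frame 1, positions 16–30, 15 nt = 5 codons = 4 aa. → 4 amino acids.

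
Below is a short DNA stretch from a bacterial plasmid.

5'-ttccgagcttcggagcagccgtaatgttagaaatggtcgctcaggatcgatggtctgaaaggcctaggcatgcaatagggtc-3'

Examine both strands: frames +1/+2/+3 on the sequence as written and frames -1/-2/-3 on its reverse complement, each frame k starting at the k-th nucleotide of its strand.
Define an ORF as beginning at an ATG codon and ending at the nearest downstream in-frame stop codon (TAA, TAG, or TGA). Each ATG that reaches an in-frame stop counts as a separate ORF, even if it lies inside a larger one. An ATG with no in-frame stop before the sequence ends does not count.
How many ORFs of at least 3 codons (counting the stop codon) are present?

3

Reverse complement (5'→3'): GACCCTATTGCATGCCTAGGCCTTTCAGACCATCGATCCTGAGCGACCATTTCTAACATTACGGCTGCTCCGAAGCTCGGAA
Frame +1: TTC CGA GCT TCG GAG CAG CCG TAA TGT TAG AAA TGG TCG CTC AGG ATC GAT GGT CTG AAA GGC CTA GGC ATG CAA TAG GGT — ATG at 70, stop TAG at 76 → 9 nt.
Frame +2: TCC GAG CTT CGG AGC AGC CGT AAT GTT AGA AAT GGT CGC TCA GGA TCG ATG GTC TGA AAG GCC TAG GCA TGC AAT AGG GTC — ATG at 50, stop TGA at 56 → 9 nt.
Frame +3: CCG AGC TTC GGA GCA GCC GTA ATG TTA GAA ATG GTC GCT CAG GAT CGA TGG TCT GAA AGG CCT AGG CAT GCA ATA GGG — no ATG→stop ORF.
Frame -1: GAC CCT ATT GCA TGC CTA GGC CTT TCA GAC CAT CGA TCC TGA GCG ACC ATT TCT AAC ATT ACG GCT GCT CCG AAG CTC GGA — no ATG→stop ORF.
Frame -2: ACC CTA TTG CAT GCC TAG GCC TTT CAG ACC ATC GAT CCT GAG CGA CCA TTT CTA ACA TTA CGG CTG CTC CGA AGC TCG GAA — no ATG→stop ORF.
Frame -3: CCC TAT TGC ATG CCT AGG CCT TTC AGA CCA TCG ATC CTG AGC GAC CAT TTC TAA CAT TAC GGC TGC TCC GAA GCT CGG — ATG at 12, stop TAA at 54 → 45 nt.
ORFs ≥ 3 codons: frame +1 70–78 (3 codons), frame +2 50–58 (3 codons), frame -3 12–56 (15 codons). Count = 3.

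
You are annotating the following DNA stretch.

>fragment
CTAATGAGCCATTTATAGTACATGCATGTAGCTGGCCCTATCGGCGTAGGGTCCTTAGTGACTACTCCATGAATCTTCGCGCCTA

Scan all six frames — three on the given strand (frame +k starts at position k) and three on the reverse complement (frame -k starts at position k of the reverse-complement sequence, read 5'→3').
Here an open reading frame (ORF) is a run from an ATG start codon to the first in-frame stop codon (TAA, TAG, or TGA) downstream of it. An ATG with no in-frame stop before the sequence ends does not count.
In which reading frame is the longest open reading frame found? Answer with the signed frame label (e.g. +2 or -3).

Reverse complement (5'→3'): TAGGCGCGAAGATTCATGGAGTAGTCACTAAGGACCCTACGCCGATAGGGCCAGCTACATGCATGTACTATAAATGGCTCATTAG
Frame +1: CTA ATG AGC CAT TTA TAG TAC ATG CAT GTA GCT GGC CCT ATC GGC GTA GGG TCC TTA GTG ACT ACT CCA TGA ATC TTC GCG CCT — ATG at 4, stop TAG at 16 → 15 nt; ATG at 22, stop TGA at 70 → 51 nt.
Frame +2: TAA TGA GCC ATT TAT AGT ACA TGC ATG TAG CTG GCC CTA TCG GCG TAG GGT CCT TAG TGA CTA CTC CAT GAA TCT TCG CGC CTA — ATG at 26, stop TAG at 29 → 6 nt.
Frame +3: AAT GAG CCA TTT ATA GTA CAT GCA TGT AGC TGG CCC TAT CGG CGT AGG GTC CTT AGT GAC TAC TCC ATG AAT CTT CGC GCC — no ATG→stop ORF.
Frame -1: TAG GCG CGA AGA TTC ATG GAG TAG TCA CTA AGG ACC CTA CGC CGA TAG GGC CAG CTA CAT GCA TGT ACT ATA AAT GGC TCA TTA — ATG at 16, stop TAG at 22 → 9 nt.
Frame -2: AGG CGC GAA GAT TCA TGG AGT AGT CAC TAA GGA CCC TAC GCC GAT AGG GCC AGC TAC ATG CAT GTA CTA TAA ATG GCT CAT TAG — ATG at 59, stop TAA at 71 → 15 nt; ATG at 74, stop TAG at 83 → 12 nt.
Frame -3: GGC GCG AAG ATT CAT GGA GTA GTC ACT AAG GAC CCT ACG CCG ATA GGG CCA GCT ACA TGC ATG TAC TAT AAA TGG CTC ATT — no ATG→stop ORF.
Longest ORF is 51 nt in frame +1 (positions 22–72).

+1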